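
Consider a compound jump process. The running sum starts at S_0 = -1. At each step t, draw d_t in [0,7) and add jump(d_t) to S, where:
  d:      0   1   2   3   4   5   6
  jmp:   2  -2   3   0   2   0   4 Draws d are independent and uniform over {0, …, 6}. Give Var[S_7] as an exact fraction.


178/7

Outcome values over d=0..6: [2, -2, 3, 0, 2, 0, 4]
Σy = 9, Σy² = 37, M = 7
μ = 9/7 = 9/7,  σ² = 37/7 − (9/7)² = 178/49
Independent increments: Var[S_7] = 7·σ² = 7·(178/49) = 178/7


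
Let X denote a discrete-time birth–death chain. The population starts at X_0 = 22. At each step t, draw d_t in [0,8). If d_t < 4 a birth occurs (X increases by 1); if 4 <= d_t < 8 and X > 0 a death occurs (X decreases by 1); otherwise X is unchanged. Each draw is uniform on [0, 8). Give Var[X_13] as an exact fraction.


13

X can drop by at most 1 per step and X_0 = 22 > T = 13, so X_t >= 22 − t >= 9 > 0 for every t <= 13: the floor at 0 (the 'and X > 0' condition) never binds. Hence X_13 = X_0 + Σ_{t<13} Y_t with i.i.d. increments Y_t = y(d_t) ∈ {+1, −1, 0}.
Outcome values over d=0..7: [1, 1, 1, 1, -1, -1, -1, -1]
Σy = 0, Σy² = 8, M = 8
μ = 0/8 = 0,  σ² = 8/8 − (0)² = 1
Independent increments: Var[X_13] = 13·σ² = 13·(1) = 13


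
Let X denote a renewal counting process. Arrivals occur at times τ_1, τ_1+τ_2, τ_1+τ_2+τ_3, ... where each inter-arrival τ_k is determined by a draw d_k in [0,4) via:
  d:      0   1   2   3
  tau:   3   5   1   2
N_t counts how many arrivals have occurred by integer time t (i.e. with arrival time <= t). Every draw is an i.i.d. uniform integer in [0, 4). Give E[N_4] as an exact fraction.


Inter-arrival values over d=0..3: [3, 5, 1, 2]
Each d has probability 1/4, so the pmf of τ is: f(1) = 1/4, f(2) = 1/4, f(3) = 1/4, f(5) = 1/4
Renewal equation for m(n) = E[N_n]: condition on τ_1 = k (if k <= n, one arrival plus a fresh copy on the remaining n−k steps): m(n) = F(n) + Σ_{k<=n} f(k)·m(n−k), where F(n) = P(τ <= n) and m(0) = 0
m(1) = F(1) = 1/4
m(2) = F(2) + f(1)·m(1) = 1/2 + 1/4·1/4 = 9/16
m(3) = F(3) + f(1)·m(2) + f(2)·m(1) = 3/4 + 1/4·9/16 + 1/4·1/4 = 61/64
m(4) = F(4) + f(1)·m(3) + f(2)·m(2) + f(3)·m(1) = 3/4 + 1/4·61/64 + 1/4·9/16 + 1/4·1/4 = 305/256
E[N_4] = m(4) = 305/256

305/256


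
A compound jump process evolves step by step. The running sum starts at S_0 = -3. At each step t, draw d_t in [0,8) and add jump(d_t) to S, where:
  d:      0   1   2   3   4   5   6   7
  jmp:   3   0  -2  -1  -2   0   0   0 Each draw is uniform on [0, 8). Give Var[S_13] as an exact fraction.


455/16

Outcome values over d=0..7: [3, 0, -2, -1, -2, 0, 0, 0]
Σy = -2, Σy² = 18, M = 8
μ = -2/8 = -1/4,  σ² = 18/8 − (-1/4)² = 35/16
Independent increments: Var[S_13] = 13·σ² = 13·(35/16) = 455/16


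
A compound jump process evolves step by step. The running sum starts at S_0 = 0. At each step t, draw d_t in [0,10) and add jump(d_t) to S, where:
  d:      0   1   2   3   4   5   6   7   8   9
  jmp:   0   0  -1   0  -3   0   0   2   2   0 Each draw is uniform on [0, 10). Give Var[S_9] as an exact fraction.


81/5

Outcome values over d=0..9: [0, 0, -1, 0, -3, 0, 0, 2, 2, 0]
Σy = 0, Σy² = 18, M = 10
μ = 0/10 = 0,  σ² = 18/10 − (0)² = 9/5
Independent increments: Var[S_9] = 9·σ² = 9·(9/5) = 81/5


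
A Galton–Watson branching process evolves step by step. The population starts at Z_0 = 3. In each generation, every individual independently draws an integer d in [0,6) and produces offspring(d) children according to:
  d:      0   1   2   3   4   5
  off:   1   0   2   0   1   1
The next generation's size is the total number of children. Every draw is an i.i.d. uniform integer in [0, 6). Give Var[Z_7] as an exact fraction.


Outcome values over d=0..5: [1, 0, 2, 0, 1, 1]
Σy = 5, Σy² = 7, M = 6
μ = 5/6 = 5/6,  σ² = 7/6 − (5/6)² = 17/36
V_0 = 0, E_0 = 3
V_1 = 17/36·E_0 + (5/6)²·V_0 = 17/12;  E_1 = 5/2
V_2 = 17/36·E_1 + (5/6)²·V_1 = 935/432;  E_2 = 25/12
V_3 = 17/36·E_2 + (5/6)²·V_2 = 38675/15552;  E_3 = 125/72
V_4 = 17/36·E_3 + (5/6)²·V_3 = 1425875/559872;  E_4 = 625/432
V_5 = 17/36·E_4 + (5/6)²·V_4 = 49416875/20155392;  E_5 = 3125/2592
V_6 = 17/36·E_5 + (5/6)²·V_5 = 1648521875/725594112;  E_6 = 15625/15552
V_7 = 17/36·E_6 + (5/6)²·V_6 = 53606046875/26121388032;  E_7 = 78125/93312

53606046875/26121388032


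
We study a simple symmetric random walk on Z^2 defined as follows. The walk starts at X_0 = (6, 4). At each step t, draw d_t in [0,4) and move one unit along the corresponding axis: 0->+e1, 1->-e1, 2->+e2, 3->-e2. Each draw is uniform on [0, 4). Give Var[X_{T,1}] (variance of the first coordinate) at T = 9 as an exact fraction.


Outcome values over d=0..3: [1, -1, 0, 0]
Σy = 0, Σy² = 2, M = 4
μ = 0/4 = 0,  σ² = 2/4 − (0)² = 1/2
Independent increments: Var[X_9] = 9·σ² = 9·(1/2) = 9/2

9/2


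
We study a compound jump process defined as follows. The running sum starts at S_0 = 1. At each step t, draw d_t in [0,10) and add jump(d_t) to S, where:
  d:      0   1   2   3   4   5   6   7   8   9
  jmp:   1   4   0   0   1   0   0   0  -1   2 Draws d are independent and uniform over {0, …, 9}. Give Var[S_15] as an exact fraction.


543/20

Outcome values over d=0..9: [1, 4, 0, 0, 1, 0, 0, 0, -1, 2]
Σy = 7, Σy² = 23, M = 10
μ = 7/10 = 7/10,  σ² = 23/10 − (7/10)² = 181/100
Independent increments: Var[S_15] = 15·σ² = 15·(181/100) = 543/20


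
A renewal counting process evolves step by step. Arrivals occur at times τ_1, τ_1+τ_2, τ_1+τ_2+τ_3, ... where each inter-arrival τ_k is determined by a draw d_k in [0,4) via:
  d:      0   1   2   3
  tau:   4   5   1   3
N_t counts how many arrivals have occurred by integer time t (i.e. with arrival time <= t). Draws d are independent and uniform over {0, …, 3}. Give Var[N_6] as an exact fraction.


Inter-arrival values over d=0..3: [4, 5, 1, 3]
Each d has probability 1/4, so the pmf of τ is: f(1) = 1/4, f(3) = 1/4, f(4) = 1/4, f(5) = 1/4
Let p_n(j) = P(N_n = j), with p_0 = [1]. Condition on τ_1: p_n(0) = P(τ > n), and for j >= 1, p_n(j) = Σ_{k<=n} f(k)·p_{n−k}(j−1)
p_1 = [3/4, 1/4]  (j = 0..1)
p_2 = [3/4, 3/16, 1/16]  (j = 0..2)
p_3 = [1/2, 7/16, 3/64, 1/64]  (j = 0..3)
p_4 = [1/4, 9/16, 11/64, 3/256, 1/256]  (j = 0..4)
p_5 = [0, 11/16, 1/4, 15/256, 3/1024, 1/1024]  (j = 0..5)
p_6 = [0, 1/2, 25/64, 23/256, 19/1024, 3/4096, 1/4096]  (j = 0..6)
E[N_6] = Σ j·p_6(j) = 6677/4096;  E[N_6²] = Σ j²·p_6(j) = 13087/4096
Var[N_6] = 13087/4096 − (6677/4096)² = 9022023/16777216

9022023/16777216


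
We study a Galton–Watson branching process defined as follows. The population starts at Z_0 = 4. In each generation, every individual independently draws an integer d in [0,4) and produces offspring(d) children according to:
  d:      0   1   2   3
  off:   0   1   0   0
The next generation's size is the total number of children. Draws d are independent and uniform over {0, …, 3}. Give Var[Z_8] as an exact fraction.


65535/1073741824

Outcome values over d=0..3: [0, 1, 0, 0]
Σy = 1, Σy² = 1, M = 4
μ = 1/4 = 1/4,  σ² = 1/4 − (1/4)² = 3/16
V_0 = 0, E_0 = 4
V_1 = 3/16·E_0 + (1/4)²·V_0 = 3/4;  E_1 = 1
V_2 = 3/16·E_1 + (1/4)²·V_1 = 15/64;  E_2 = 1/4
V_3 = 3/16·E_2 + (1/4)²·V_2 = 63/1024;  E_3 = 1/16
V_4 = 3/16·E_3 + (1/4)²·V_3 = 255/16384;  E_4 = 1/64
V_5 = 3/16·E_4 + (1/4)²·V_4 = 1023/262144;  E_5 = 1/256
V_6 = 3/16·E_5 + (1/4)²·V_5 = 4095/4194304;  E_6 = 1/1024
V_7 = 3/16·E_6 + (1/4)²·V_6 = 16383/67108864;  E_7 = 1/4096
V_8 = 3/16·E_7 + (1/4)²·V_7 = 65535/1073741824;  E_8 = 1/16384


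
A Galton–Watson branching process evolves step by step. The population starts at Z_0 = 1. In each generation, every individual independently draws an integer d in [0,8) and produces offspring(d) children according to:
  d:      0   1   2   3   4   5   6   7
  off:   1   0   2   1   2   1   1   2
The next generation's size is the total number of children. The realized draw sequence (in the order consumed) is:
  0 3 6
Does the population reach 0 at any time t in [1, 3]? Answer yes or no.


gen 0: Z_0=1, draws=[0], offspring=[1], Z_1=1
gen 1: Z_1=1, draws=[3], offspring=[1], Z_2=1
gen 2: Z_2=1, draws=[6], offspring=[1], Z_3=1

no


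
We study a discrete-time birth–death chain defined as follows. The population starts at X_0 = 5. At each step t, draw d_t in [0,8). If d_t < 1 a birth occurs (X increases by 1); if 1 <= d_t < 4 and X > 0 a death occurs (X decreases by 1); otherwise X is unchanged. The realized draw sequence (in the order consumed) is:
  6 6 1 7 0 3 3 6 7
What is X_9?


t=0: X=5, d=6 → hold, X_1=5
t=1: X=5, d=6 → hold, X_2=5
t=2: X=5, d=1 → death, X_3=4
t=3: X=4, d=7 → hold, X_4=4
t=4: X=4, d=0 → birth, X_5=5
t=5: X=5, d=3 → death, X_6=4
t=6: X=4, d=3 → death, X_7=3
t=7: X=3, d=6 → hold, X_8=3
t=8: X=3, d=7 → hold, X_9=3

3


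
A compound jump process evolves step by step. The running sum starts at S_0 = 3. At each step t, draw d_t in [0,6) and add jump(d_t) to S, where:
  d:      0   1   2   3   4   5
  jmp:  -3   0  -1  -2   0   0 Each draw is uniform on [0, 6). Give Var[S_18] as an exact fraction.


24

Outcome values over d=0..5: [-3, 0, -1, -2, 0, 0]
Σy = -6, Σy² = 14, M = 6
μ = -6/6 = -1,  σ² = 14/6 − (-1)² = 4/3
Independent increments: Var[S_18] = 18·σ² = 18·(4/3) = 24


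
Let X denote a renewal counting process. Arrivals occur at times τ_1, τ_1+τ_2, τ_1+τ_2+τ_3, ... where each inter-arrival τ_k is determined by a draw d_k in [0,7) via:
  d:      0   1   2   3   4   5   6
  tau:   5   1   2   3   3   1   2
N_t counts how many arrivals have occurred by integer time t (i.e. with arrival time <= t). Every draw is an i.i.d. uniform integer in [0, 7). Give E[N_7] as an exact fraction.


Inter-arrival values over d=0..6: [5, 1, 2, 3, 3, 1, 2]
Each d has probability 1/7, so the pmf of τ is: f(1) = 2/7, f(2) = 2/7, f(3) = 2/7, f(5) = 1/7
Renewal equation for m(n) = E[N_n]: condition on τ_1 = k (if k <= n, one arrival plus a fresh copy on the remaining n−k steps): m(n) = F(n) + Σ_{k<=n} f(k)·m(n−k), where F(n) = P(τ <= n) and m(0) = 0
m(1) = F(1) = 2/7
m(2) = F(2) + f(1)·m(1) = 4/7 + 2/7·2/7 = 32/49
m(3) = F(3) + f(1)·m(2) + f(2)·m(1) = 6/7 + 2/7·32/49 + 2/7·2/7 = 386/343
m(4) = F(4) + f(1)·m(3) + f(2)·m(2) + f(3)·m(1) = 6/7 + 2/7·386/343 + 2/7·32/49 + 2/7·2/7 = 3474/2401
m(5) = F(5) + f(1)·m(4) + f(2)·m(3) + f(3)·m(2) = 1 + 2/7·3474/2401 + 2/7·386/343 + 2/7·32/49 = 32295/16807
m(6) = F(6) + f(1)·m(5) + f(2)·m(4) + f(3)·m(3) + f(5)·m(1) = 1 + 2/7·32295/16807 + 2/7·3474/2401 + 2/7·386/343 + 1/7·2/7 = 273505/117649
m(7) = F(7) + f(1)·m(6) + f(2)·m(5) + f(3)·m(4) + f(5)·m(2) = 1 + 2/7·273505/117649 + 2/7·32295/16807 + 2/7·3474/2401 + 1/7·32/49 = 2239967/823543
E[N_7] = m(7) = 2239967/823543

2239967/823543


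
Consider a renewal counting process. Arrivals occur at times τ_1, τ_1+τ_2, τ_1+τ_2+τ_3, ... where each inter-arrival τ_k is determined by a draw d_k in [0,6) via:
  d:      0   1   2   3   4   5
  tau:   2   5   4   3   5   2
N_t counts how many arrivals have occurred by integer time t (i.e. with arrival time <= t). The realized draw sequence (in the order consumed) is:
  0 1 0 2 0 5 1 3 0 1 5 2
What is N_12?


draw d_1=0: τ_1=2, arrival time A_1=2
draw d_2=1: τ_2=5, arrival time A_2=7
draw d_3=0: τ_3=2, arrival time A_3=9
draw d_4=2: τ_4=4, arrival time A_4=13
draw d_5=0: τ_5=2, arrival time A_5=15
draw d_6=5: τ_6=2, arrival time A_6=17
draw d_7=1: τ_7=5, arrival time A_7=22
draw d_8=3: τ_8=3, arrival time A_8=25
draw d_9=0: τ_9=2, arrival time A_9=27
draw d_10=1: τ_10=5, arrival time A_10=32
draw d_11=5: τ_11=2, arrival time A_11=34
draw d_12=2: τ_12=4, arrival time A_12=38
N_t over t=0..12: 0:0 1:0 2:1 3:1 4:1 5:1 6:1 7:2 8:2 9:3 10:3 11:3 12:3

3


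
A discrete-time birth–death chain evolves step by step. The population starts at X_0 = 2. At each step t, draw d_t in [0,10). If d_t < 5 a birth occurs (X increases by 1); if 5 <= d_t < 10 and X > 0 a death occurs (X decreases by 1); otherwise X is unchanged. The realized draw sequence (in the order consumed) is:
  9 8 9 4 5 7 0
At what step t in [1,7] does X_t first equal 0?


2

t=0: X=2, d=9 → death, X_1=1
t=1: X=1, d=8 → death, X_2=0
t=2: X=0, d=9 → hold, X_3=0
t=3: X=0, d=4 → birth, X_4=1
t=4: X=1, d=5 → death, X_5=0
t=5: X=0, d=7 → hold, X_6=0
t=6: X=0, d=0 → birth, X_7=1


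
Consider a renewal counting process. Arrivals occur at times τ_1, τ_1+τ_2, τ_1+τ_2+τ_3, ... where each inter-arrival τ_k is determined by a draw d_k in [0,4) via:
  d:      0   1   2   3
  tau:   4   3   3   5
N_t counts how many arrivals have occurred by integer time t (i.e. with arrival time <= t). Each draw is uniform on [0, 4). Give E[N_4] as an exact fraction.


Inter-arrival values over d=0..3: [4, 3, 3, 5]
Each d has probability 1/4, so the pmf of τ is: f(3) = 1/2, f(4) = 1/4, f(5) = 1/4
Renewal equation for m(n) = E[N_n]: condition on τ_1 = k (if k <= n, one arrival plus a fresh copy on the remaining n−k steps): m(n) = F(n) + Σ_{k<=n} f(k)·m(n−k), where F(n) = P(τ <= n) and m(0) = 0
m(1) = F(1) = 0
m(2) = F(2) = 0
m(3) = F(3) = 1/2
m(4) = F(4) = 3/4
E[N_4] = m(4) = 3/4

3/4


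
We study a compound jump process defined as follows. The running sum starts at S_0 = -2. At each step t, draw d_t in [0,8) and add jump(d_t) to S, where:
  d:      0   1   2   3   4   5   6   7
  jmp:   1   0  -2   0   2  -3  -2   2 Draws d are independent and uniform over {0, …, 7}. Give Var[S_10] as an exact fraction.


255/8

Outcome values over d=0..7: [1, 0, -2, 0, 2, -3, -2, 2]
Σy = -2, Σy² = 26, M = 8
μ = -2/8 = -1/4,  σ² = 26/8 − (-1/4)² = 51/16
Independent increments: Var[S_10] = 10·σ² = 10·(51/16) = 255/8


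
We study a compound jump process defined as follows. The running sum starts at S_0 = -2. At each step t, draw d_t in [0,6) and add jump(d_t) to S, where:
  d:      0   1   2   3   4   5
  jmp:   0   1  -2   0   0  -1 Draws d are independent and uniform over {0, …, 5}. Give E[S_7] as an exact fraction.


-13/3

Outcome values over d=0..5: [0, 1, -2, 0, 0, -1]
Σy = -2, Σy² = 6, M = 6
μ = -2/6 = -1/3,  σ² = 6/6 − (-1/3)² = 8/9
E[S_7] = -2 + 7·(-1/3) = -13/3


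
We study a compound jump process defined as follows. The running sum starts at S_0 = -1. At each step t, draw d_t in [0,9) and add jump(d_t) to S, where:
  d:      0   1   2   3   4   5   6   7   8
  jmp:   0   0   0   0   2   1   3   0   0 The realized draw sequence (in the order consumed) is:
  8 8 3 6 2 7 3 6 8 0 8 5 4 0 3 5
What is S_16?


t=0: S=-1, d=8, jump=0, S_1=-1
t=1: S=-1, d=8, jump=0, S_2=-1
t=2: S=-1, d=3, jump=0, S_3=-1
t=3: S=-1, d=6, jump=3, S_4=2
t=4: S=2, d=2, jump=0, S_5=2
t=5: S=2, d=7, jump=0, S_6=2
t=6: S=2, d=3, jump=0, S_7=2
t=7: S=2, d=6, jump=3, S_8=5
t=8: S=5, d=8, jump=0, S_9=5
t=9: S=5, d=0, jump=0, S_10=5
t=10: S=5, d=8, jump=0, S_11=5
t=11: S=5, d=5, jump=1, S_12=6
t=12: S=6, d=4, jump=2, S_13=8
t=13: S=8, d=0, jump=0, S_14=8
t=14: S=8, d=3, jump=0, S_15=8
t=15: S=8, d=5, jump=1, S_16=9

9


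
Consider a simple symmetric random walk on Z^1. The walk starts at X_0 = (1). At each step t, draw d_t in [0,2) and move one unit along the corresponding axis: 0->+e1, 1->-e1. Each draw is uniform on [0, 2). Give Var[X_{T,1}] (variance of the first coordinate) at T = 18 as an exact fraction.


Outcome values over d=0..1: [1, -1]
Σy = 0, Σy² = 2, M = 2
μ = 0/2 = 0,  σ² = 2/2 − (0)² = 1
Independent increments: Var[X_18] = 18·σ² = 18·(1) = 18

18


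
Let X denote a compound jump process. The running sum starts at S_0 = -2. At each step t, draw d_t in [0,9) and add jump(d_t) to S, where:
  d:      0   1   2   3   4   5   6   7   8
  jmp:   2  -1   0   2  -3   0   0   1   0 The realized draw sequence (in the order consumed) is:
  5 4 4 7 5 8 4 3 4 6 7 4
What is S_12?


-13

t=0: S=-2, d=5, jump=0, S_1=-2
t=1: S=-2, d=4, jump=-3, S_2=-5
t=2: S=-5, d=4, jump=-3, S_3=-8
t=3: S=-8, d=7, jump=1, S_4=-7
t=4: S=-7, d=5, jump=0, S_5=-7
t=5: S=-7, d=8, jump=0, S_6=-7
t=6: S=-7, d=4, jump=-3, S_7=-10
t=7: S=-10, d=3, jump=2, S_8=-8
t=8: S=-8, d=4, jump=-3, S_9=-11
t=9: S=-11, d=6, jump=0, S_10=-11
t=10: S=-11, d=7, jump=1, S_11=-10
t=11: S=-10, d=4, jump=-3, S_12=-13


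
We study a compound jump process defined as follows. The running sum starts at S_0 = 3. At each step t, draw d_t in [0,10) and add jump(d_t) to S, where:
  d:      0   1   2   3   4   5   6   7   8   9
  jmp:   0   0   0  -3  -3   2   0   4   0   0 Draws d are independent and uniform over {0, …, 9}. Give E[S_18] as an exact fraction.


3

Outcome values over d=0..9: [0, 0, 0, -3, -3, 2, 0, 4, 0, 0]
Σy = 0, Σy² = 38, M = 10
μ = 0/10 = 0,  σ² = 38/10 − (0)² = 19/5
E[S_18] = 3 + 18·(0) = 3


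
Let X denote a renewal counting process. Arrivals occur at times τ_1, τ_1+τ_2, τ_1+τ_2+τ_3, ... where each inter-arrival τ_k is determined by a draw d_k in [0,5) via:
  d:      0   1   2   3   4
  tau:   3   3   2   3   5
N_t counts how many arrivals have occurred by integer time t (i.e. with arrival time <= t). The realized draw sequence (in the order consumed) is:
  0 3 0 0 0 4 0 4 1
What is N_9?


3

draw d_1=0: τ_1=3, arrival time A_1=3
draw d_2=3: τ_2=3, arrival time A_2=6
draw d_3=0: τ_3=3, arrival time A_3=9
draw d_4=0: τ_4=3, arrival time A_4=12
draw d_5=0: τ_5=3, arrival time A_5=15
draw d_6=4: τ_6=5, arrival time A_6=20
draw d_7=0: τ_7=3, arrival time A_7=23
draw d_8=4: τ_8=5, arrival time A_8=28
draw d_9=1: τ_9=3, arrival time A_9=31
N_t over t=0..9: 0:0 1:0 2:0 3:1 4:1 5:1 6:2 7:2 8:2 9:3


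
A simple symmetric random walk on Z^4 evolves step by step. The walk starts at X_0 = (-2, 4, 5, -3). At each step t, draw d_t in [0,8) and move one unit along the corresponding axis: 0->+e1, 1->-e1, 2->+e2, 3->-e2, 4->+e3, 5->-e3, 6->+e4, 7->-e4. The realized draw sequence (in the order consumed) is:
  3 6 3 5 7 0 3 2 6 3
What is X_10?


t=0: X=(-2, 4, 5, -3), d=3 → -e2, X_1=(-2, 3, 5, -3)
t=1: X=(-2, 3, 5, -3), d=6 → +e4, X_2=(-2, 3, 5, -2)
t=2: X=(-2, 3, 5, -2), d=3 → -e2, X_3=(-2, 2, 5, -2)
t=3: X=(-2, 2, 5, -2), d=5 → -e3, X_4=(-2, 2, 4, -2)
t=4: X=(-2, 2, 4, -2), d=7 → -e4, X_5=(-2, 2, 4, -3)
t=5: X=(-2, 2, 4, -3), d=0 → +e1, X_6=(-1, 2, 4, -3)
t=6: X=(-1, 2, 4, -3), d=3 → -e2, X_7=(-1, 1, 4, -3)
t=7: X=(-1, 1, 4, -3), d=2 → +e2, X_8=(-1, 2, 4, -3)
t=8: X=(-1, 2, 4, -3), d=6 → +e4, X_9=(-1, 2, 4, -2)
t=9: X=(-1, 2, 4, -2), d=3 → -e2, X_10=(-1, 1, 4, -2)

(-1, 1, 4, -2)


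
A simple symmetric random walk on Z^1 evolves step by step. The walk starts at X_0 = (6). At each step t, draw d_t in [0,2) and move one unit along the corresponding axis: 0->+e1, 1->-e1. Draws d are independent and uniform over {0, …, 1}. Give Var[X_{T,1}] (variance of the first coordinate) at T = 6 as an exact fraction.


Outcome values over d=0..1: [1, -1]
Σy = 0, Σy² = 2, M = 2
μ = 0/2 = 0,  σ² = 2/2 − (0)² = 1
Independent increments: Var[X_6] = 6·σ² = 6·(1) = 6

6


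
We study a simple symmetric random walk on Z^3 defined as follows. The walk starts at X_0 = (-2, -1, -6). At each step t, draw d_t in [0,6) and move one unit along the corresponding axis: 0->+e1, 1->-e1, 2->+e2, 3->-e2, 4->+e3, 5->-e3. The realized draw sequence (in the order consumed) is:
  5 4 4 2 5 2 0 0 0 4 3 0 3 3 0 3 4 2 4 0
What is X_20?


t=0: X=(-2, -1, -6), d=5 → -e3, X_1=(-2, -1, -7)
t=1: X=(-2, -1, -7), d=4 → +e3, X_2=(-2, -1, -6)
t=2: X=(-2, -1, -6), d=4 → +e3, X_3=(-2, -1, -5)
t=3: X=(-2, -1, -5), d=2 → +e2, X_4=(-2, 0, -5)
t=4: X=(-2, 0, -5), d=5 → -e3, X_5=(-2, 0, -6)
t=5: X=(-2, 0, -6), d=2 → +e2, X_6=(-2, 1, -6)
t=6: X=(-2, 1, -6), d=0 → +e1, X_7=(-1, 1, -6)
t=7: X=(-1, 1, -6), d=0 → +e1, X_8=(0, 1, -6)
t=8: X=(0, 1, -6), d=0 → +e1, X_9=(1, 1, -6)
t=9: X=(1, 1, -6), d=4 → +e3, X_10=(1, 1, -5)
t=10: X=(1, 1, -5), d=3 → -e2, X_11=(1, 0, -5)
t=11: X=(1, 0, -5), d=0 → +e1, X_12=(2, 0, -5)
t=12: X=(2, 0, -5), d=3 → -e2, X_13=(2, -1, -5)
t=13: X=(2, -1, -5), d=3 → -e2, X_14=(2, -2, -5)
t=14: X=(2, -2, -5), d=0 → +e1, X_15=(3, -2, -5)
t=15: X=(3, -2, -5), d=3 → -e2, X_16=(3, -3, -5)
t=16: X=(3, -3, -5), d=4 → +e3, X_17=(3, -3, -4)
t=17: X=(3, -3, -4), d=2 → +e2, X_18=(3, -2, -4)
t=18: X=(3, -2, -4), d=4 → +e3, X_19=(3, -2, -3)
t=19: X=(3, -2, -3), d=0 → +e1, X_20=(4, -2, -3)

(4, -2, -3)


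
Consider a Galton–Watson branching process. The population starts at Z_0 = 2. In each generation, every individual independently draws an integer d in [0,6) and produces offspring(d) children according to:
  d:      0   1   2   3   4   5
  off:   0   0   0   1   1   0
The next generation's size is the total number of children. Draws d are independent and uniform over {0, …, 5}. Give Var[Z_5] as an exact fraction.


484/59049

Outcome values over d=0..5: [0, 0, 0, 1, 1, 0]
Σy = 2, Σy² = 2, M = 6
μ = 2/6 = 1/3,  σ² = 2/6 − (1/3)² = 2/9
V_0 = 0, E_0 = 2
V_1 = 2/9·E_0 + (1/3)²·V_0 = 4/9;  E_1 = 2/3
V_2 = 2/9·E_1 + (1/3)²·V_1 = 16/81;  E_2 = 2/9
V_3 = 2/9·E_2 + (1/3)²·V_2 = 52/729;  E_3 = 2/27
V_4 = 2/9·E_3 + (1/3)²·V_3 = 160/6561;  E_4 = 2/81
V_5 = 2/9·E_4 + (1/3)²·V_4 = 484/59049;  E_5 = 2/243


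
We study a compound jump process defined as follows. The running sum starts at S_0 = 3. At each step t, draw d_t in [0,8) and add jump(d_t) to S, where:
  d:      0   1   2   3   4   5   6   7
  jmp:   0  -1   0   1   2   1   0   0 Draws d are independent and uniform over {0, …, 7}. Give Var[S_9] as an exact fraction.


423/64

Outcome values over d=0..7: [0, -1, 0, 1, 2, 1, 0, 0]
Σy = 3, Σy² = 7, M = 8
μ = 3/8 = 3/8,  σ² = 7/8 − (3/8)² = 47/64
Independent increments: Var[S_9] = 9·σ² = 9·(47/64) = 423/64


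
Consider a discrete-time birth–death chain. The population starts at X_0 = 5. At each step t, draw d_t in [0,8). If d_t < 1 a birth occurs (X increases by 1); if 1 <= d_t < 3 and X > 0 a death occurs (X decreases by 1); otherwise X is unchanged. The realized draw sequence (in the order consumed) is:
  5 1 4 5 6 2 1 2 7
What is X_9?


t=0: X=5, d=5 → hold, X_1=5
t=1: X=5, d=1 → death, X_2=4
t=2: X=4, d=4 → hold, X_3=4
t=3: X=4, d=5 → hold, X_4=4
t=4: X=4, d=6 → hold, X_5=4
t=5: X=4, d=2 → death, X_6=3
t=6: X=3, d=1 → death, X_7=2
t=7: X=2, d=2 → death, X_8=1
t=8: X=1, d=7 → hold, X_9=1

1


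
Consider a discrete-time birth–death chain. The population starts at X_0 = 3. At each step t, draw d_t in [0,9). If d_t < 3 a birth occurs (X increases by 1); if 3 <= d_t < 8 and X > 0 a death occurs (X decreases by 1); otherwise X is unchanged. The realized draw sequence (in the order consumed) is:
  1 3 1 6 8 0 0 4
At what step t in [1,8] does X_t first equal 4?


t=0: X=3, d=1 → birth, X_1=4
t=1: X=4, d=3 → death, X_2=3
t=2: X=3, d=1 → birth, X_3=4
t=3: X=4, d=6 → death, X_4=3
t=4: X=3, d=8 → hold, X_5=3
t=5: X=3, d=0 → birth, X_6=4
t=6: X=4, d=0 → birth, X_7=5
t=7: X=5, d=4 → death, X_8=4

1


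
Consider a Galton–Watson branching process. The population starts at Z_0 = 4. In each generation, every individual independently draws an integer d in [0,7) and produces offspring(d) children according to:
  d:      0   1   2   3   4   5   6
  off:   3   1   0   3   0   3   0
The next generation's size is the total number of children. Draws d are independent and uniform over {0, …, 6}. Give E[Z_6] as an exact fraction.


Outcome values over d=0..6: [3, 1, 0, 3, 0, 3, 0]
Σy = 10, Σy² = 28, M = 7
μ = 10/7 = 10/7,  σ² = 28/7 − (10/7)² = 96/49
E[Z_0] = 4
E[Z_1] = 10/7·E[Z_0] = 40/7
E[Z_2] = 10/7·E[Z_1] = 400/49
E[Z_3] = 10/7·E[Z_2] = 4000/343
E[Z_4] = 10/7·E[Z_3] = 40000/2401
E[Z_5] = 10/7·E[Z_4] = 400000/16807
E[Z_6] = 10/7·E[Z_5] = 4000000/117649

4000000/117649


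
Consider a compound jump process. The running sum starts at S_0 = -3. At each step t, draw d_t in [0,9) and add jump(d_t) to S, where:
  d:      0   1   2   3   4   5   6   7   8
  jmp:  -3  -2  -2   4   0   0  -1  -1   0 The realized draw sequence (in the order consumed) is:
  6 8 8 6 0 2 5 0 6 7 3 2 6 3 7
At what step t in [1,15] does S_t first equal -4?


1

t=0: S=-3, d=6, jump=-1, S_1=-4
t=1: S=-4, d=8, jump=0, S_2=-4
t=2: S=-4, d=8, jump=0, S_3=-4
t=3: S=-4, d=6, jump=-1, S_4=-5
t=4: S=-5, d=0, jump=-3, S_5=-8
t=5: S=-8, d=2, jump=-2, S_6=-10
t=6: S=-10, d=5, jump=0, S_7=-10
t=7: S=-10, d=0, jump=-3, S_8=-13
t=8: S=-13, d=6, jump=-1, S_9=-14
t=9: S=-14, d=7, jump=-1, S_10=-15
t=10: S=-15, d=3, jump=4, S_11=-11
t=11: S=-11, d=2, jump=-2, S_12=-13
t=12: S=-13, d=6, jump=-1, S_13=-14
t=13: S=-14, d=3, jump=4, S_14=-10
t=14: S=-10, d=7, jump=-1, S_15=-11


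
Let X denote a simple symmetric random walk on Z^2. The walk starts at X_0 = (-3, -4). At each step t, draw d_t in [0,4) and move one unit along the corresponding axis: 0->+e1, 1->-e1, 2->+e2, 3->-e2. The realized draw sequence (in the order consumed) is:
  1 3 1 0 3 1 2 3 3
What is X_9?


t=0: X=(-3, -4), d=1 → -e1, X_1=(-4, -4)
t=1: X=(-4, -4), d=3 → -e2, X_2=(-4, -5)
t=2: X=(-4, -5), d=1 → -e1, X_3=(-5, -5)
t=3: X=(-5, -5), d=0 → +e1, X_4=(-4, -5)
t=4: X=(-4, -5), d=3 → -e2, X_5=(-4, -6)
t=5: X=(-4, -6), d=1 → -e1, X_6=(-5, -6)
t=6: X=(-5, -6), d=2 → +e2, X_7=(-5, -5)
t=7: X=(-5, -5), d=3 → -e2, X_8=(-5, -6)
t=8: X=(-5, -6), d=3 → -e2, X_9=(-5, -7)

(-5, -7)


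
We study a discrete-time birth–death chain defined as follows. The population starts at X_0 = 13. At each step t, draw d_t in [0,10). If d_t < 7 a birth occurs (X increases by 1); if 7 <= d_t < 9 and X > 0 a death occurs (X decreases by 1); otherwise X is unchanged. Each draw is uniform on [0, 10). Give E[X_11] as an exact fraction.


37/2

X can drop by at most 1 per step and X_0 = 13 > T = 11, so X_t >= 13 − t >= 2 > 0 for every t <= 11: the floor at 0 (the 'and X > 0' condition) never binds. Hence X_11 = X_0 + Σ_{t<11} Y_t with i.i.d. increments Y_t = y(d_t) ∈ {+1, −1, 0}.
Outcome values over d=0..9: [1, 1, 1, 1, 1, 1, 1, -1, -1, 0]
Σy = 5, Σy² = 9, M = 10
μ = 5/10 = 1/2,  σ² = 9/10 − (1/2)² = 13/20
E[X_11] = 13 + 11·(1/2) = 37/2


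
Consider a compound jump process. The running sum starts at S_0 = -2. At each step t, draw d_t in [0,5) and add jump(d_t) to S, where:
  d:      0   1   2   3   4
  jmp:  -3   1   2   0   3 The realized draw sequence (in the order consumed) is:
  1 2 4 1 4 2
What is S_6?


t=0: S=-2, d=1, jump=1, S_1=-1
t=1: S=-1, d=2, jump=2, S_2=1
t=2: S=1, d=4, jump=3, S_3=4
t=3: S=4, d=1, jump=1, S_4=5
t=4: S=5, d=4, jump=3, S_5=8
t=5: S=8, d=2, jump=2, S_6=10

10


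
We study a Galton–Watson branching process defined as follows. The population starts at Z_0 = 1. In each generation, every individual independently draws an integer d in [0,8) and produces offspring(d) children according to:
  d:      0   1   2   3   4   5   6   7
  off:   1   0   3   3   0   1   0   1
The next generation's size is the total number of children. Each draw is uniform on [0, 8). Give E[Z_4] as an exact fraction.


Outcome values over d=0..7: [1, 0, 3, 3, 0, 1, 0, 1]
Σy = 9, Σy² = 21, M = 8
μ = 9/8 = 9/8,  σ² = 21/8 − (9/8)² = 87/64
E[Z_0] = 1
E[Z_1] = 9/8·E[Z_0] = 9/8
E[Z_2] = 9/8·E[Z_1] = 81/64
E[Z_3] = 9/8·E[Z_2] = 729/512
E[Z_4] = 9/8·E[Z_3] = 6561/4096

6561/4096


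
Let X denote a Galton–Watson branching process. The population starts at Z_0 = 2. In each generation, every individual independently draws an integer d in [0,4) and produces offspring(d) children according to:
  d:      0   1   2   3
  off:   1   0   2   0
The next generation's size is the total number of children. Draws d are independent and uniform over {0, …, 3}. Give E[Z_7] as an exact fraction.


Outcome values over d=0..3: [1, 0, 2, 0]
Σy = 3, Σy² = 5, M = 4
μ = 3/4 = 3/4,  σ² = 5/4 − (3/4)² = 11/16
E[Z_0] = 2
E[Z_1] = 3/4·E[Z_0] = 3/2
E[Z_2] = 3/4·E[Z_1] = 9/8
E[Z_3] = 3/4·E[Z_2] = 27/32
E[Z_4] = 3/4·E[Z_3] = 81/128
E[Z_5] = 3/4·E[Z_4] = 243/512
E[Z_6] = 3/4·E[Z_5] = 729/2048
E[Z_7] = 3/4·E[Z_6] = 2187/8192

2187/8192


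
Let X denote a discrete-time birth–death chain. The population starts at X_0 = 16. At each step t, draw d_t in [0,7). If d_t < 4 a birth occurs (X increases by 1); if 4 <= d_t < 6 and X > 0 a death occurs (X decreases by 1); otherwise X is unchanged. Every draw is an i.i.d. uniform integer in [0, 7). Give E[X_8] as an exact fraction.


128/7

X can drop by at most 1 per step and X_0 = 16 > T = 8, so X_t >= 16 − t >= 8 > 0 for every t <= 8: the floor at 0 (the 'and X > 0' condition) never binds. Hence X_8 = X_0 + Σ_{t<8} Y_t with i.i.d. increments Y_t = y(d_t) ∈ {+1, −1, 0}.
Outcome values over d=0..6: [1, 1, 1, 1, -1, -1, 0]
Σy = 2, Σy² = 6, M = 7
μ = 2/7 = 2/7,  σ² = 6/7 − (2/7)² = 38/49
E[X_8] = 16 + 8·(2/7) = 128/7


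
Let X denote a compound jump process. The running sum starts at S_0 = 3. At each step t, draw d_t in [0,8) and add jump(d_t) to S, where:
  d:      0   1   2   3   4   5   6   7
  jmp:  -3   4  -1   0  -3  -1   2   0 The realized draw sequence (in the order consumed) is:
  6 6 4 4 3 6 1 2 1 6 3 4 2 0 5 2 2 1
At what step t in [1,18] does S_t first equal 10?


9

t=0: S=3, d=6, jump=2, S_1=5
t=1: S=5, d=6, jump=2, S_2=7
t=2: S=7, d=4, jump=-3, S_3=4
t=3: S=4, d=4, jump=-3, S_4=1
t=4: S=1, d=3, jump=0, S_5=1
t=5: S=1, d=6, jump=2, S_6=3
t=6: S=3, d=1, jump=4, S_7=7
t=7: S=7, d=2, jump=-1, S_8=6
t=8: S=6, d=1, jump=4, S_9=10
t=9: S=10, d=6, jump=2, S_10=12
t=10: S=12, d=3, jump=0, S_11=12
t=11: S=12, d=4, jump=-3, S_12=9
t=12: S=9, d=2, jump=-1, S_13=8
t=13: S=8, d=0, jump=-3, S_14=5
t=14: S=5, d=5, jump=-1, S_15=4
t=15: S=4, d=2, jump=-1, S_16=3
t=16: S=3, d=2, jump=-1, S_17=2
t=17: S=2, d=1, jump=4, S_18=6


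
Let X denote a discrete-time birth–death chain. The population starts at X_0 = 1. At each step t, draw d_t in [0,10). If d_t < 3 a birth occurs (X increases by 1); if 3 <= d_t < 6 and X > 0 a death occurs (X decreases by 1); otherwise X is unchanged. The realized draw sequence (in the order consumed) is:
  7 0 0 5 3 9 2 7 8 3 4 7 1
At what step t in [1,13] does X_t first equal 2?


2

t=0: X=1, d=7 → hold, X_1=1
t=1: X=1, d=0 → birth, X_2=2
t=2: X=2, d=0 → birth, X_3=3
t=3: X=3, d=5 → death, X_4=2
t=4: X=2, d=3 → death, X_5=1
t=5: X=1, d=9 → hold, X_6=1
t=6: X=1, d=2 → birth, X_7=2
t=7: X=2, d=7 → hold, X_8=2
t=8: X=2, d=8 → hold, X_9=2
t=9: X=2, d=3 → death, X_10=1
t=10: X=1, d=4 → death, X_11=0
t=11: X=0, d=7 → hold, X_12=0
t=12: X=0, d=1 → birth, X_13=1


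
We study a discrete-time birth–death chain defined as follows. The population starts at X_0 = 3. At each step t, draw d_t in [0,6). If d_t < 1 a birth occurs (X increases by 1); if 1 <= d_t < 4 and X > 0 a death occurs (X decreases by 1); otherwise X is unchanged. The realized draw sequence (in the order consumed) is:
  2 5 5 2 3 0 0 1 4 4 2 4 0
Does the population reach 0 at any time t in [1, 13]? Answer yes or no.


yes

t=0: X=3, d=2 → death, X_1=2
t=1: X=2, d=5 → hold, X_2=2
t=2: X=2, d=5 → hold, X_3=2
t=3: X=2, d=2 → death, X_4=1
t=4: X=1, d=3 → death, X_5=0
t=5: X=0, d=0 → birth, X_6=1
t=6: X=1, d=0 → birth, X_7=2
t=7: X=2, d=1 → death, X_8=1
t=8: X=1, d=4 → hold, X_9=1
t=9: X=1, d=4 → hold, X_10=1
t=10: X=1, d=2 → death, X_11=0
t=11: X=0, d=4 → hold, X_12=0
t=12: X=0, d=0 → birth, X_13=1


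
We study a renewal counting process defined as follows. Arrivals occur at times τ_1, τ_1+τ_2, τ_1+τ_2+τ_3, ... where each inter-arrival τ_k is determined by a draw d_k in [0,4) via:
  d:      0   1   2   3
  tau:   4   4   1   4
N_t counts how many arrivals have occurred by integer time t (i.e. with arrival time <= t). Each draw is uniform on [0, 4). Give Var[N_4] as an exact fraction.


Inter-arrival values over d=0..3: [4, 4, 1, 4]
Each d has probability 1/4, so the pmf of τ is: f(1) = 1/4, f(4) = 3/4
Let p_n(j) = P(N_n = j), with p_0 = [1]. Condition on τ_1: p_n(0) = P(τ > n), and for j >= 1, p_n(j) = Σ_{k<=n} f(k)·p_{n−k}(j−1)
p_1 = [3/4, 1/4]  (j = 0..1)
p_2 = [3/4, 3/16, 1/16]  (j = 0..2)
p_3 = [3/4, 3/16, 3/64, 1/64]  (j = 0..3)
p_4 = [0, 15/16, 3/64, 3/256, 1/256]  (j = 0..4)
E[N_4] = Σ j·p_4(j) = 277/256;  E[N_4²] = Σ j²·p_4(j) = 331/256
Var[N_4] = 331/256 − (277/256)² = 8007/65536

8007/65536


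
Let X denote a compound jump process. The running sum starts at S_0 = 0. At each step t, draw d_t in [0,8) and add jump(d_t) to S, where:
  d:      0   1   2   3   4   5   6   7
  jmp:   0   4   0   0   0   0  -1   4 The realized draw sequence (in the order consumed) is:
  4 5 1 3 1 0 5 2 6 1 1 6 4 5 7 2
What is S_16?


t=0: S=0, d=4, jump=0, S_1=0
t=1: S=0, d=5, jump=0, S_2=0
t=2: S=0, d=1, jump=4, S_3=4
t=3: S=4, d=3, jump=0, S_4=4
t=4: S=4, d=1, jump=4, S_5=8
t=5: S=8, d=0, jump=0, S_6=8
t=6: S=8, d=5, jump=0, S_7=8
t=7: S=8, d=2, jump=0, S_8=8
t=8: S=8, d=6, jump=-1, S_9=7
t=9: S=7, d=1, jump=4, S_10=11
t=10: S=11, d=1, jump=4, S_11=15
t=11: S=15, d=6, jump=-1, S_12=14
t=12: S=14, d=4, jump=0, S_13=14
t=13: S=14, d=5, jump=0, S_14=14
t=14: S=14, d=7, jump=4, S_15=18
t=15: S=18, d=2, jump=0, S_16=18

18


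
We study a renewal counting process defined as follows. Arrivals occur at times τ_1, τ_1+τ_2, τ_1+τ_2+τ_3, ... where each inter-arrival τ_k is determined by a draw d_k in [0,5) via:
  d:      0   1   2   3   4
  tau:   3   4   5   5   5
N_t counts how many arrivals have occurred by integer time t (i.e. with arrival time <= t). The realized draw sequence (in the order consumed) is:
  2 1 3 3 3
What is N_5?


1

draw d_1=2: τ_1=5, arrival time A_1=5
draw d_2=1: τ_2=4, arrival time A_2=9
draw d_3=3: τ_3=5, arrival time A_3=14
draw d_4=3: τ_4=5, arrival time A_4=19
draw d_5=3: τ_5=5, arrival time A_5=24
N_t over t=0..5: 0:0 1:0 2:0 3:0 4:0 5:1


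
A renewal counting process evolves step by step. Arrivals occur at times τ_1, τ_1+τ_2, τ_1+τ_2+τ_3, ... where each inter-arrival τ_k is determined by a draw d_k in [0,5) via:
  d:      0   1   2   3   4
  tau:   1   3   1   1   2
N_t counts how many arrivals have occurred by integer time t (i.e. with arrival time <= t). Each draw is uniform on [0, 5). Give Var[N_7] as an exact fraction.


7493359816/6103515625

Inter-arrival values over d=0..4: [1, 3, 1, 1, 2]
Each d has probability 1/5, so the pmf of τ is: f(1) = 3/5, f(2) = 1/5, f(3) = 1/5
Let p_n(j) = P(N_n = j), with p_0 = [1]. Condition on τ_1: p_n(0) = P(τ > n), and for j >= 1, p_n(j) = Σ_{k<=n} f(k)·p_{n−k}(j−1)
p_1 = [2/5, 3/5]  (j = 0..1)
p_2 = [1/5, 11/25, 9/25]  (j = 0..2)
p_3 = [0, 2/5, 48/125, 27/125]  (j = 0..3)
p_4 = [0, 3/25, 56/125, 189/625, 81/625]  (j = 0..4)
p_5 = [0, 1/25, 6/25, 261/625, 702/3125, 243/3125]  (j = 0..5)
p_6 = [0, 0, 16/125, 194/625, 1107/3125, 2511/15625, 729/15625]  (j = 0..6)
p_7 = [0, 0, 4/125, 134/625, 1032/3125, 4428/15625, 8748/78125, 2187/78125]  (j = 0..7)
E[N_7] = Σ j·p_7(j) = 336947/78125;  E[N_7²] = Σ j²·p_7(j) = 1549141/78125
Var[N_7] = 1549141/78125 − (336947/78125)² = 7493359816/6103515625


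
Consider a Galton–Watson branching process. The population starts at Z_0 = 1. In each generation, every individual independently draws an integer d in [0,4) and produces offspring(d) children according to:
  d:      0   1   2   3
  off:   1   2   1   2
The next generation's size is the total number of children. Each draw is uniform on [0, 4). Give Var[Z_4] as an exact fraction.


Outcome values over d=0..3: [1, 2, 1, 2]
Σy = 6, Σy² = 10, M = 4
μ = 6/4 = 3/2,  σ² = 10/4 − (3/2)² = 1/4
V_0 = 0, E_0 = 1
V_1 = 1/4·E_0 + (3/2)²·V_0 = 1/4;  E_1 = 3/2
V_2 = 1/4·E_1 + (3/2)²·V_1 = 15/16;  E_2 = 9/4
V_3 = 1/4·E_2 + (3/2)²·V_2 = 171/64;  E_3 = 27/8
V_4 = 1/4·E_3 + (3/2)²·V_3 = 1755/256;  E_4 = 81/16

1755/256


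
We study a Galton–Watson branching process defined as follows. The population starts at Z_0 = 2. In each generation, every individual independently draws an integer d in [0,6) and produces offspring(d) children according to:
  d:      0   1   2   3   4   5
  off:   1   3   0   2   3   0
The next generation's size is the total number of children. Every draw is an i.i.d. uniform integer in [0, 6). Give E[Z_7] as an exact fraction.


2187/64

Outcome values over d=0..5: [1, 3, 0, 2, 3, 0]
Σy = 9, Σy² = 23, M = 6
μ = 9/6 = 3/2,  σ² = 23/6 − (3/2)² = 19/12
E[Z_0] = 2
E[Z_1] = 3/2·E[Z_0] = 3
E[Z_2] = 3/2·E[Z_1] = 9/2
E[Z_3] = 3/2·E[Z_2] = 27/4
E[Z_4] = 3/2·E[Z_3] = 81/8
E[Z_5] = 3/2·E[Z_4] = 243/16
E[Z_6] = 3/2·E[Z_5] = 729/32
E[Z_7] = 3/2·E[Z_6] = 2187/64


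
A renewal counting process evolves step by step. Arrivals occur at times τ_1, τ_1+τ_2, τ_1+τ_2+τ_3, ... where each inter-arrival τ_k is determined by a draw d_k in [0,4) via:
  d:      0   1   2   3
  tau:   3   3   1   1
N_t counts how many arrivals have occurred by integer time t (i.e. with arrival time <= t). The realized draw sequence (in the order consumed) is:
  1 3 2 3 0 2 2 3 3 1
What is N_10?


draw d_1=1: τ_1=3, arrival time A_1=3
draw d_2=3: τ_2=1, arrival time A_2=4
draw d_3=2: τ_3=1, arrival time A_3=5
draw d_4=3: τ_4=1, arrival time A_4=6
draw d_5=0: τ_5=3, arrival time A_5=9
draw d_6=2: τ_6=1, arrival time A_6=10
draw d_7=2: τ_7=1, arrival time A_7=11
draw d_8=3: τ_8=1, arrival time A_8=12
draw d_9=3: τ_9=1, arrival time A_9=13
draw d_10=1: τ_10=3, arrival time A_10=16
N_t over t=0..10: 0:0 1:0 2:0 3:1 4:2 5:3 6:4 7:4 8:4 9:5 10:6

6


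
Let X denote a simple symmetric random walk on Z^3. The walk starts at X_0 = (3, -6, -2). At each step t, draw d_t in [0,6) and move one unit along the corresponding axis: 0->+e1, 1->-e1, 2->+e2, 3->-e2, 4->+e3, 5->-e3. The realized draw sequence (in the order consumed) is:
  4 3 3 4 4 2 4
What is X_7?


t=0: X=(3, -6, -2), d=4 → +e3, X_1=(3, -6, -1)
t=1: X=(3, -6, -1), d=3 → -e2, X_2=(3, -7, -1)
t=2: X=(3, -7, -1), d=3 → -e2, X_3=(3, -8, -1)
t=3: X=(3, -8, -1), d=4 → +e3, X_4=(3, -8, 0)
t=4: X=(3, -8, 0), d=4 → +e3, X_5=(3, -8, 1)
t=5: X=(3, -8, 1), d=2 → +e2, X_6=(3, -7, 1)
t=6: X=(3, -7, 1), d=4 → +e3, X_7=(3, -7, 2)

(3, -7, 2)


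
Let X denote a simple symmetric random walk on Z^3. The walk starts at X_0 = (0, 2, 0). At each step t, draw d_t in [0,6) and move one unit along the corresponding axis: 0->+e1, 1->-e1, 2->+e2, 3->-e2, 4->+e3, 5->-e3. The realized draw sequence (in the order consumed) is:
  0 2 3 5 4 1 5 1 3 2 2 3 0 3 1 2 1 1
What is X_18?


(-3, 2, -1)

t=0: X=(0, 2, 0), d=0 → +e1, X_1=(1, 2, 0)
t=1: X=(1, 2, 0), d=2 → +e2, X_2=(1, 3, 0)
t=2: X=(1, 3, 0), d=3 → -e2, X_3=(1, 2, 0)
t=3: X=(1, 2, 0), d=5 → -e3, X_4=(1, 2, -1)
t=4: X=(1, 2, -1), d=4 → +e3, X_5=(1, 2, 0)
t=5: X=(1, 2, 0), d=1 → -e1, X_6=(0, 2, 0)
t=6: X=(0, 2, 0), d=5 → -e3, X_7=(0, 2, -1)
t=7: X=(0, 2, -1), d=1 → -e1, X_8=(-1, 2, -1)
t=8: X=(-1, 2, -1), d=3 → -e2, X_9=(-1, 1, -1)
t=9: X=(-1, 1, -1), d=2 → +e2, X_10=(-1, 2, -1)
t=10: X=(-1, 2, -1), d=2 → +e2, X_11=(-1, 3, -1)
t=11: X=(-1, 3, -1), d=3 → -e2, X_12=(-1, 2, -1)
t=12: X=(-1, 2, -1), d=0 → +e1, X_13=(0, 2, -1)
t=13: X=(0, 2, -1), d=3 → -e2, X_14=(0, 1, -1)
t=14: X=(0, 1, -1), d=1 → -e1, X_15=(-1, 1, -1)
t=15: X=(-1, 1, -1), d=2 → +e2, X_16=(-1, 2, -1)
t=16: X=(-1, 2, -1), d=1 → -e1, X_17=(-2, 2, -1)
t=17: X=(-2, 2, -1), d=1 → -e1, X_18=(-3, 2, -1)


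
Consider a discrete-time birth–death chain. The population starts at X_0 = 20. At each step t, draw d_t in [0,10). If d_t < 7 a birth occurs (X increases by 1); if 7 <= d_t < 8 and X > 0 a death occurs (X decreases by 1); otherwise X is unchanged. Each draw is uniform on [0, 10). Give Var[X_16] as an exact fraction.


176/25

X can drop by at most 1 per step and X_0 = 20 > T = 16, so X_t >= 20 − t >= 4 > 0 for every t <= 16: the floor at 0 (the 'and X > 0' condition) never binds. Hence X_16 = X_0 + Σ_{t<16} Y_t with i.i.d. increments Y_t = y(d_t) ∈ {+1, −1, 0}.
Outcome values over d=0..9: [1, 1, 1, 1, 1, 1, 1, -1, 0, 0]
Σy = 6, Σy² = 8, M = 10
μ = 6/10 = 3/5,  σ² = 8/10 − (3/5)² = 11/25
Independent increments: Var[X_16] = 16·σ² = 16·(11/25) = 176/25


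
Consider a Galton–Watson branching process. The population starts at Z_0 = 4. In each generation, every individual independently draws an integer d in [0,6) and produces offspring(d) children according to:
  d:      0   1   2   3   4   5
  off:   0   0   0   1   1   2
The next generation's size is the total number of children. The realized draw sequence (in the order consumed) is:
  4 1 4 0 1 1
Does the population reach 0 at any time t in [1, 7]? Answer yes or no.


yes

gen 0: Z_0=4, draws=[4, 1, 4, 0], offspring=[1, 0, 1, 0], Z_1=2
gen 1: Z_1=2, draws=[1, 1], offspring=[0, 0], Z_2=0
gen 2: Z_2=0, draws=[], offspring=[], Z_3=0
gen 3: Z_3=0, draws=[], offspring=[], Z_4=0
gen 4: Z_4=0, draws=[], offspring=[], Z_5=0
gen 5: Z_5=0, draws=[], offspring=[], Z_6=0
gen 6: Z_6=0, draws=[], offspring=[], Z_7=0
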